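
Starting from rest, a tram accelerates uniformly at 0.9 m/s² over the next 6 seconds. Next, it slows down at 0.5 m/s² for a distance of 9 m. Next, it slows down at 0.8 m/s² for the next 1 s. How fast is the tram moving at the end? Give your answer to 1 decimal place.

Phase 1 (accelerating): v₀ = 0 m/s, a = 0.9 m/s².
v = v₀ + at = 0 + (0.9)(6) = 5.40 m/s
Δx = v₀t + ½at² = 0·6 + 0.5·0.9·6² = 16.2 m

Phase 2 (decelerating): v₀ = 5.40 m/s, a = -0.5 m/s².
v² = v₀² + 2aΔx = 5.40² + 2·-0.5·9 = 20.2 → v = 4.49 m/s
t = (v − v₀)/a = (4.49 − 5.40)/-0.5 = 1.82 s

Phase 3 (decelerating): v₀ = 4.49 m/s, a = -0.8 m/s².
v = v₀ + at = 4.49 + (-0.8)(1) = 3.69 m/s
Δx = v₀t + ½at² = 4.49·1 + 0.5·-0.8·1² = 4.09 m
Final speed = 3.69 m/s

3.7 m/s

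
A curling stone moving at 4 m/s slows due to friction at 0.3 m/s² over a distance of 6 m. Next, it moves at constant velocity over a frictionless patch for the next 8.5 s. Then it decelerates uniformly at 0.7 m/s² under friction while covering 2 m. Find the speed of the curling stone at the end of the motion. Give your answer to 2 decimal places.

3.10 m/s

Phase 1 (decelerating): v₀ = 4.00 m/s, a = -0.3 m/s².
v² = v₀² + 2aΔx = 4.00² + 2·-0.3·6 = 12.4 → v = 3.52 m/s
t = (v − v₀)/a = (3.52 − 4.00)/-0.3 = 1.60 s

Phase 2 (constant speed): v₀ = 3.52 m/s, a = 0 m/s².
v = v₀ + at = 3.52 + (0)(8.5) = 3.52 m/s
Δx = v₀t + ½at² = 3.52·8.5 + 0.5·0·8.5² = 29.9 m

Phase 3 (decelerating): v₀ = 3.52 m/s, a = -0.7 m/s².
v² = v₀² + 2aΔx = 3.52² + 2·-0.7·2 = 9.60 → v = 3.10 m/s
t = (v − v₀)/a = (3.10 − 3.52)/-0.7 = 0.604 s
Final speed = 3.10 m/s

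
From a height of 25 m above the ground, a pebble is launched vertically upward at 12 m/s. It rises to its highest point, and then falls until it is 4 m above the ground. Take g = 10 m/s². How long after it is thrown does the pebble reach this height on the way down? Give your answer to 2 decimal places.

3.57 s

Phase 1 (rising): v₀ = 12.0 m/s, a = -10 m/s².
v = v₀ + at → t = (0 − 12.0) / -10 = 1.20 s
v² = v₀² + 2aΔx → Δx = (0² − 12.0²)/(2·-10) = 7.20 m

Phase 2 (falling): v₀ = 0 m/s, a = -10 m/s².
Falls 28.2 m from rest: t = √(2·28.2/10) = 2.37 s; v = g·t = 23.7 m/s.
Total time = 1.20 + 2.37 = 3.57 s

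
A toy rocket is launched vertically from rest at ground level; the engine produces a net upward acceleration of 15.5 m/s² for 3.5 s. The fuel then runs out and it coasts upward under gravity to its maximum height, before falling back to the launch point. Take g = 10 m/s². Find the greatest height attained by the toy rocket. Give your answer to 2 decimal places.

242.09 m

Phase 1 (powered ascent): v₀ = 0 m/s, a = 15.5 m/s².
v = v₀ + at = 0 + (15.5)(3.5) = 54.2 m/s
Δx = v₀t + ½at² = 0·3.5 + 0.5·15.5·3.5² = 94.9 m

Phase 2 (coasting upward): v₀ = 54.2 m/s, a = -10 m/s².
v = v₀ + at → t = (0 − 54.2) / -10 = 5.42 s
v² = v₀² + 2aΔx → Δx = (0² − 54.2²)/(2·-10) = 147 m
Maximum height = 94.9 + 147 = 242 m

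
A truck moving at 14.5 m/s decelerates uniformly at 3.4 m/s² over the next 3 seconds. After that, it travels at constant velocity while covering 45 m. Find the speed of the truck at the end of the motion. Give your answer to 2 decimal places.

4.30 m/s

Phase 1 (decelerating): v₀ = 14.5 m/s, a = -3.4 m/s².
v = v₀ + at = 14.5 + (-3.4)(3) = 4.30 m/s
Δx = v₀t + ½at² = 14.5·3 + 0.5·-3.4·3² = 28.2 m

Phase 2 (constant speed): v₀ = 4.30 m/s, a = 0 m/s².
Constant speed: t = d/v = 45/4.30 = 10.5 s
Final speed = 4.30 m/s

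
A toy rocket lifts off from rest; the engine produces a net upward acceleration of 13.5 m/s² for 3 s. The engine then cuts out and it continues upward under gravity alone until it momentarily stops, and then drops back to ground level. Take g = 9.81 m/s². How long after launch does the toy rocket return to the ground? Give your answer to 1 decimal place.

12.6 s

Phase 1 (powered ascent): v₀ = 0 m/s, a = 13.5 m/s².
v = v₀ + at = 0 + (13.5)(3) = 40.5 m/s
Δx = v₀t + ½at² = 0·3 + 0.5·13.5·3² = 60.8 m

Phase 2 (coasting upward): v₀ = 40.5 m/s, a = -9.81 m/s².
v = v₀ + at → t = (0 − 40.5) / -9.81 = 4.13 s
v² = v₀² + 2aΔx → Δx = (0² − 40.5²)/(2·-9.81) = 83.6 m

Phase 3 (free fall): v₀ = 0 m/s, a = -9.81 m/s².
Falls 144 m from rest: t = √(2·144/9.81) = 5.42 s; v = g·t = 53.2 m/s.
Total time = 3.00 + 4.13 + 5.42 = 12.6 s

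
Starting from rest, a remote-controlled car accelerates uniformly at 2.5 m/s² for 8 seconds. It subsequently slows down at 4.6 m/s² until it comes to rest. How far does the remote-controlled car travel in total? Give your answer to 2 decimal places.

123.48 m

Phase 1 (accelerating): v₀ = 0 m/s, a = 2.5 m/s².
v = v₀ + at = 0 + (2.5)(8) = 20.0 m/s
Δx = v₀t + ½at² = 0·8 + 0.5·2.5·8² = 80.0 m

Phase 2 (decelerating): v₀ = 20.0 m/s, a = -4.6 m/s².
v = v₀ + at → t = (0 − 20.0) / -4.6 = 4.35 s
v² = v₀² + 2aΔx → Δx = (0² − 20.0²)/(2·-4.6) = 43.5 m
Total distance = 80.0 + 43.5 = 123 m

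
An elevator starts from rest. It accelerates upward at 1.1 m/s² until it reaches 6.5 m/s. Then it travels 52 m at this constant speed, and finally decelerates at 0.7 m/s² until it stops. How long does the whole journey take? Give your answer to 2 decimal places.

23.19 s

Phase 1 (accelerating): v₀ = 0 m/s, a = 1.1 m/s².
v = v₀ + at → t = (6.5 − 0) / 1.1 = 5.91 s
v² = v₀² + 2aΔx → Δx = (6.5² − 0²)/(2·1.1) = 19.2 m

Phase 2 (constant speed): v₀ = 6.50 m/s, a = 0 m/s².
Constant speed: t = d/v = 52/6.50 = 8.00 s

Phase 3 (decelerating): v₀ = 6.50 m/s, a = -0.7 m/s².
v = v₀ + at → t = (0 − 6.50) / -0.7 = 9.29 s
v² = v₀² + 2aΔx → Δx = (0² − 6.50²)/(2·-0.7) = 30.2 m
Total time = 5.91 + 8.00 + 9.29 = 23.2 s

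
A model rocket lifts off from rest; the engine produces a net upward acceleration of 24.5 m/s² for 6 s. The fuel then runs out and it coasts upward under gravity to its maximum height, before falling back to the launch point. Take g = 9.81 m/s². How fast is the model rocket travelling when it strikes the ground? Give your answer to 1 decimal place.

Phase 1 (powered ascent): v₀ = 0 m/s, a = 24.5 m/s².
v = v₀ + at = 0 + (24.5)(6) = 147 m/s
Δx = v₀t + ½at² = 0·6 + 0.5·24.5·6² = 441 m

Phase 2 (coasting upward): v₀ = 147 m/s, a = -9.81 m/s².
v = v₀ + at → t = (0 − 147) / -9.81 = 15.0 s
v² = v₀² + 2aΔx → Δx = (0² − 147²)/(2·-9.81) = 1100 m

Phase 3 (free fall): v₀ = 0 m/s, a = -9.81 m/s².
Falls 1540 m from rest: t = √(2·1540/9.81) = 17.7 s; v = g·t = 174 m/s.
Impact speed = 174 m/s

174.0 m/s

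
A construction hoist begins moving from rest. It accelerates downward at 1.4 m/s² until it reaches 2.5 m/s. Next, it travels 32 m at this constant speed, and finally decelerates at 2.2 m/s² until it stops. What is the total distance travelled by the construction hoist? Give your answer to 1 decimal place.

35.7 m

Phase 1 (accelerating): v₀ = 0 m/s, a = 1.4 m/s².
v = v₀ + at → t = (2.5 − 0) / 1.4 = 1.79 s
v² = v₀² + 2aΔx → Δx = (2.5² − 0²)/(2·1.4) = 2.23 m

Phase 2 (constant speed): v₀ = 2.50 m/s, a = 0 m/s².
Constant speed: t = d/v = 32/2.50 = 12.8 s

Phase 3 (decelerating): v₀ = 2.50 m/s, a = -2.2 m/s².
v = v₀ + at → t = (0 − 2.50) / -2.2 = 1.14 s
v² = v₀² + 2aΔx → Δx = (0² − 2.50²)/(2·-2.2) = 1.42 m
Total distance = 2.23 + 32.0 + 1.42 = 35.7 m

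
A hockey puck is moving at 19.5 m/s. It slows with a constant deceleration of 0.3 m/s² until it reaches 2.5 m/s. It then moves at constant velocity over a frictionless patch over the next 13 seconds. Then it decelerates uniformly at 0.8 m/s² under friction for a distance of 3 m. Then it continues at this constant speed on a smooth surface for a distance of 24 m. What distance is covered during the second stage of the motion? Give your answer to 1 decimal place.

Phase 1 (decelerating): v₀ = 19.5 m/s, a = -0.3 m/s².
v = v₀ + at → t = (2.5 − 19.5) / -0.3 = 56.7 s
v² = v₀² + 2aΔx → Δx = (2.5² − 19.5²)/(2·-0.3) = 623 m

Phase 2 (constant speed): v₀ = 2.50 m/s, a = 0 m/s².
v = v₀ + at = 2.50 + (0)(13) = 2.50 m/s
Δx = v₀t + ½at² = 2.50·13 + 0.5·0·13² = 32.5 m
Distance in phase 2 = 32.5 m

32.5 m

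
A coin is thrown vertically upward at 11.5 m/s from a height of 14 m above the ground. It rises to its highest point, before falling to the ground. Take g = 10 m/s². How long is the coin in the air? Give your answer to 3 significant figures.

3.18 s

Phase 1 (rising): v₀ = 11.5 m/s, a = -10 m/s².
v = v₀ + at → t = (0 − 11.5) / -10 = 1.15 s
v² = v₀² + 2aΔx → Δx = (0² − 11.5²)/(2·-10) = 6.61 m

Phase 2 (falling): v₀ = 0 m/s, a = -10 m/s².
Falls 20.6 m from rest: t = √(2·20.6/10) = 2.03 s; v = g·t = 20.3 m/s.
Total time = 1.15 + 2.03 = 3.18 s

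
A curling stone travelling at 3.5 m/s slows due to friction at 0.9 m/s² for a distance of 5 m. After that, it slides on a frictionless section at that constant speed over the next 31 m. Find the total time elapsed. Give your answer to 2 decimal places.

Phase 1 (decelerating): v₀ = 3.50 m/s, a = -0.9 m/s².
v² = v₀² + 2aΔx = 3.50² + 2·-0.9·5 = 3.25 → v = 1.80 m/s
t = (v − v₀)/a = (1.80 − 3.50)/-0.9 = 1.89 s

Phase 2 (constant speed): v₀ = 1.80 m/s, a = 0 m/s².
Constant speed: t = d/v = 31/1.80 = 17.2 s
Total time = 1.89 + 17.2 = 19.1 s

19.08 s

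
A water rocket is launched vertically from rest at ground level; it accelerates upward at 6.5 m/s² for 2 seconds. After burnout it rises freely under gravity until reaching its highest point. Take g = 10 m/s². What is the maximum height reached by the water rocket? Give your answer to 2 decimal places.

21.45 m

Phase 1 (powered ascent): v₀ = 0 m/s, a = 6.5 m/s².
v = v₀ + at = 0 + (6.5)(2) = 13.0 m/s
Δx = v₀t + ½at² = 0·2 + 0.5·6.5·2² = 13.0 m

Phase 2 (coasting upward): v₀ = 13.0 m/s, a = -10 m/s².
v = v₀ + at → t = (0 − 13.0) / -10 = 1.30 s
v² = v₀² + 2aΔx → Δx = (0² − 13.0²)/(2·-10) = 8.45 m
Maximum height = 13.0 + 8.45 = 21.4 m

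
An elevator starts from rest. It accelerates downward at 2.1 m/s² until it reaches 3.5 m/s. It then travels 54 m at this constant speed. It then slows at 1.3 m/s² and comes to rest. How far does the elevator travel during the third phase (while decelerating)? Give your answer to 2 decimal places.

Phase 1 (accelerating): v₀ = 0 m/s, a = 2.1 m/s².
v = v₀ + at → t = (3.5 − 0) / 2.1 = 1.67 s
v² = v₀² + 2aΔx → Δx = (3.5² − 0²)/(2·2.1) = 2.92 m

Phase 2 (constant speed): v₀ = 3.50 m/s, a = 0 m/s².
Constant speed: t = d/v = 54/3.50 = 15.4 s

Phase 3 (decelerating): v₀ = 3.50 m/s, a = -1.3 m/s².
v = v₀ + at → t = (0 − 3.50) / -1.3 = 2.69 s
v² = v₀² + 2aΔx → Δx = (0² − 3.50²)/(2·-1.3) = 4.71 m
Distance in phase 3 = 4.71 m

4.71 m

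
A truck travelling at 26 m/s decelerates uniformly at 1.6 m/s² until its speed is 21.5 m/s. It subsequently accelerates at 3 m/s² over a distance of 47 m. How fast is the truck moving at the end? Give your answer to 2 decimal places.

Phase 1 (decelerating): v₀ = 26.0 m/s, a = -1.6 m/s².
v = v₀ + at → t = (21.5 − 26.0) / -1.6 = 2.81 s
v² = v₀² + 2aΔx → Δx = (21.5² − 26.0²)/(2·-1.6) = 66.8 m

Phase 2 (accelerating): v₀ = 21.5 m/s, a = 3 m/s².
v² = v₀² + 2aΔx = 21.5² + 2·3·47 = 744 → v = 27.3 m/s
t = (v − v₀)/a = (27.3 − 21.5)/3 = 1.93 s
Final speed = 27.3 m/s

27.28 m/s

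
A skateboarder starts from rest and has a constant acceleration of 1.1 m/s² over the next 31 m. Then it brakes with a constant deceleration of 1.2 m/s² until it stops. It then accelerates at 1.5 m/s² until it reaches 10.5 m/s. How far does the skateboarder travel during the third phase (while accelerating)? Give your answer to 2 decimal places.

Phase 1 (accelerating): v₀ = 0 m/s, a = 1.1 m/s².
v² = v₀² + 2aΔx = 0² + 2·1.1·31 = 68.2 → v = 8.26 m/s
t = (v − v₀)/a = (8.26 − 0)/1.1 = 7.51 s

Phase 2 (decelerating): v₀ = 8.26 m/s, a = -1.2 m/s².
v = v₀ + at → t = (0 − 8.26) / -1.2 = 6.88 s
v² = v₀² + 2aΔx → Δx = (0² − 8.26²)/(2·-1.2) = 28.4 m

Phase 3 (accelerating): v₀ = 0 m/s, a = 1.5 m/s².
v = v₀ + at → t = (10.5 − 0) / 1.5 = 7.00 s
v² = v₀² + 2aΔx → Δx = (10.5² − 0²)/(2·1.5) = 36.8 m
Distance in phase 3 = 36.8 m

36.75 m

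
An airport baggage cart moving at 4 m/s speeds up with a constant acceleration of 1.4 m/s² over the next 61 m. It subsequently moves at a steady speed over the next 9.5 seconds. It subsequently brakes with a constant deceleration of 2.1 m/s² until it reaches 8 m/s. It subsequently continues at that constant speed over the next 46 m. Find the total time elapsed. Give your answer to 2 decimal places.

Phase 1 (accelerating): v₀ = 4.00 m/s, a = 1.4 m/s².
v² = v₀² + 2aΔx = 4.00² + 2·1.4·61 = 187 → v = 13.7 m/s
t = (v − v₀)/a = (13.7 − 4.00)/1.4 = 6.91 s

Phase 2 (constant speed): v₀ = 13.7 m/s, a = 0 m/s².
v = v₀ + at = 13.7 + (0)(9.5) = 13.7 m/s
Δx = v₀t + ½at² = 13.7·9.5 + 0.5·0·9.5² = 130 m

Phase 3 (decelerating): v₀ = 13.7 m/s, a = -2.1 m/s².
v = v₀ + at → t = (8 − 13.7) / -2.1 = 2.70 s
v² = v₀² + 2aΔx → Δx = (8² − 13.7²)/(2·-2.1) = 29.2 m

Phase 4 (constant speed): v₀ = 8.00 m/s, a = 0 m/s².
Constant speed: t = d/v = 46/8.00 = 5.75 s
Total time = 6.91 + 9.50 + 2.70 + 5.75 = 24.9 s

24.85 s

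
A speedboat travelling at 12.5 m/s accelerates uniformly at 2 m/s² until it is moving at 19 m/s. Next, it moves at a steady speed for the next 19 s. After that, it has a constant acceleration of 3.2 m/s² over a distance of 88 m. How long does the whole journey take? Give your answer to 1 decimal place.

Phase 1 (accelerating): v₀ = 12.5 m/s, a = 2 m/s².
v = v₀ + at → t = (19 − 12.5) / 2 = 3.25 s
v² = v₀² + 2aΔx → Δx = (19² − 12.5²)/(2·2) = 51.2 m

Phase 2 (constant speed): v₀ = 19.0 m/s, a = 0 m/s².
v = v₀ + at = 19.0 + (0)(19) = 19.0 m/s
Δx = v₀t + ½at² = 19.0·19 + 0.5·0·19² = 361 m

Phase 3 (accelerating): v₀ = 19.0 m/s, a = 3.2 m/s².
v² = v₀² + 2aΔx = 19.0² + 2·3.2·88 = 924 → v = 30.4 m/s
t = (v − v₀)/a = (30.4 − 19.0)/3.2 = 3.56 s
Total time = 3.25 + 19.0 + 3.56 = 25.8 s

25.8 s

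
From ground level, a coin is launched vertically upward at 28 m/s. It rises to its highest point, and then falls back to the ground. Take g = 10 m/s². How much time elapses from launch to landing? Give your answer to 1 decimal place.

5.6 s

Phase 1 (rising): v₀ = 28.0 m/s, a = -10 m/s².
v = v₀ + at → t = (0 − 28.0) / -10 = 2.80 s
v² = v₀² + 2aΔx → Δx = (0² − 28.0²)/(2·-10) = 39.2 m

Phase 2 (falling): v₀ = 0 m/s, a = -10 m/s².
Falls 39.2 m from rest: t = √(2·39.2/10) = 2.80 s; v = g·t = 28.0 m/s.
Total time = 2.80 + 2.80 = 5.60 s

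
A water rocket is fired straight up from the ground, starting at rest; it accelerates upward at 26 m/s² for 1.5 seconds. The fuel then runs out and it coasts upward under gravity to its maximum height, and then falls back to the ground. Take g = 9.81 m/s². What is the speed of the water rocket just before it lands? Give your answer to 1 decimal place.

45.8 m/s

Phase 1 (powered ascent): v₀ = 0 m/s, a = 26 m/s².
v = v₀ + at = 0 + (26)(1.5) = 39.0 m/s
Δx = v₀t + ½at² = 0·1.5 + 0.5·26·1.5² = 29.2 m

Phase 2 (coasting upward): v₀ = 39.0 m/s, a = -9.81 m/s².
v = v₀ + at → t = (0 − 39.0) / -9.81 = 3.98 s
v² = v₀² + 2aΔx → Δx = (0² − 39.0²)/(2·-9.81) = 77.5 m

Phase 3 (free fall): v₀ = 0 m/s, a = -9.81 m/s².
Falls 107 m from rest: t = √(2·107/9.81) = 4.67 s; v = g·t = 45.8 m/s.
Impact speed = 45.8 m/s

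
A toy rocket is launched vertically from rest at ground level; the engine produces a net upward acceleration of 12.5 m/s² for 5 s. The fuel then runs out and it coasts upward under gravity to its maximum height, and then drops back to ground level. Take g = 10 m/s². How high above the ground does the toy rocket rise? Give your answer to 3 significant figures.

352 m

Phase 1 (powered ascent): v₀ = 0 m/s, a = 12.5 m/s².
v = v₀ + at = 0 + (12.5)(5) = 62.5 m/s
Δx = v₀t + ½at² = 0·5 + 0.5·12.5·5² = 156 m

Phase 2 (coasting upward): v₀ = 62.5 m/s, a = -10 m/s².
v = v₀ + at → t = (0 − 62.5) / -10 = 6.25 s
v² = v₀² + 2aΔx → Δx = (0² − 62.5²)/(2·-10) = 195 m
Maximum height = 156 + 195 = 352 m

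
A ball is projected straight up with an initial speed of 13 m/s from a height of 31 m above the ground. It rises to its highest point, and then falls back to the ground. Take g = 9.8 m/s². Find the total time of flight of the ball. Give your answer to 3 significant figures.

4.17 s

Phase 1 (rising): v₀ = 13.0 m/s, a = -9.8 m/s².
v = v₀ + at → t = (0 − 13.0) / -9.8 = 1.33 s
v² = v₀² + 2aΔx → Δx = (0² − 13.0²)/(2·-9.8) = 8.62 m

Phase 2 (falling): v₀ = 0 m/s, a = -9.8 m/s².
Falls 39.6 m from rest: t = √(2·39.6/9.8) = 2.84 s; v = g·t = 27.9 m/s.
Total time = 1.33 + 2.84 = 4.17 s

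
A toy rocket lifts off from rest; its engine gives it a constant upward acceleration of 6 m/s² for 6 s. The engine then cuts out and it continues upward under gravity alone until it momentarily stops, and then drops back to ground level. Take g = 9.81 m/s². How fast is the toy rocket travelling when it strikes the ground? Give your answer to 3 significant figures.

58.4 m/s

Phase 1 (powered ascent): v₀ = 0 m/s, a = 6 m/s².
v = v₀ + at = 0 + (6)(6) = 36.0 m/s
Δx = v₀t + ½at² = 0·6 + 0.5·6·6² = 108 m

Phase 2 (coasting upward): v₀ = 36.0 m/s, a = -9.81 m/s².
v = v₀ + at → t = (0 − 36.0) / -9.81 = 3.67 s
v² = v₀² + 2aΔx → Δx = (0² − 36.0²)/(2·-9.81) = 66.1 m

Phase 3 (free fall): v₀ = 0 m/s, a = -9.81 m/s².
Falls 174 m from rest: t = √(2·174/9.81) = 5.96 s; v = g·t = 58.4 m/s.
Impact speed = 58.4 m/s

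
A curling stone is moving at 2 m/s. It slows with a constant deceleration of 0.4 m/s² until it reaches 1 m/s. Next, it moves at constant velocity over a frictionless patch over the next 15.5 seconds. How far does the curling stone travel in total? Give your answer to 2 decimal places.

19.25 m

Phase 1 (decelerating): v₀ = 2.00 m/s, a = -0.4 m/s².
v = v₀ + at → t = (1 − 2.00) / -0.4 = 2.50 s
v² = v₀² + 2aΔx → Δx = (1² − 2.00²)/(2·-0.4) = 3.75 m

Phase 2 (constant speed): v₀ = 1.00 m/s, a = 0 m/s².
v = v₀ + at = 1.00 + (0)(15.5) = 1.00 m/s
Δx = v₀t + ½at² = 1.00·15.5 + 0.5·0·15.5² = 15.5 m
Total distance = 3.75 + 15.5 = 19.2 m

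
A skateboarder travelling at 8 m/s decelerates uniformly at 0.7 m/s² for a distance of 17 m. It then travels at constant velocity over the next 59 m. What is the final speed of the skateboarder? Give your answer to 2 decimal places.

Phase 1 (decelerating): v₀ = 8.00 m/s, a = -0.7 m/s².
v² = v₀² + 2aΔx = 8.00² + 2·-0.7·17 = 40.2 → v = 6.34 m/s
t = (v − v₀)/a = (6.34 − 8.00)/-0.7 = 2.37 s

Phase 2 (constant speed): v₀ = 6.34 m/s, a = 0 m/s².
Constant speed: t = d/v = 59/6.34 = 9.31 s
Final speed = 6.34 m/s

6.34 m/s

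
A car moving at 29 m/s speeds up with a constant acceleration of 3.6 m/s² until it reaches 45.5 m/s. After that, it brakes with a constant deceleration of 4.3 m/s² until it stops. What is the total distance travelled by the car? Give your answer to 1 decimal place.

Phase 1 (accelerating): v₀ = 29.0 m/s, a = 3.6 m/s².
v = v₀ + at → t = (45.5 − 29.0) / 3.6 = 4.58 s
v² = v₀² + 2aΔx → Δx = (45.5² − 29.0²)/(2·3.6) = 171 m

Phase 2 (decelerating): v₀ = 45.5 m/s, a = -4.3 m/s².
v = v₀ + at → t = (0 − 45.5) / -4.3 = 10.6 s
v² = v₀² + 2aΔx → Δx = (0² − 45.5²)/(2·-4.3) = 241 m
Total distance = 171 + 241 = 411 m

411.5 m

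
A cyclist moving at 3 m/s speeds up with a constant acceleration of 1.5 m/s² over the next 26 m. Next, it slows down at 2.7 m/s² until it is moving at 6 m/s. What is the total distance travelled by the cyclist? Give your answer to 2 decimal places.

35.44 m

Phase 1 (accelerating): v₀ = 3.00 m/s, a = 1.5 m/s².
v² = v₀² + 2aΔx = 3.00² + 2·1.5·26 = 87.0 → v = 9.33 m/s
t = (v − v₀)/a = (9.33 − 3.00)/1.5 = 4.22 s

Phase 2 (decelerating): v₀ = 9.33 m/s, a = -2.7 m/s².
v = v₀ + at → t = (6 − 9.33) / -2.7 = 1.23 s
v² = v₀² + 2aΔx → Δx = (6² − 9.33²)/(2·-2.7) = 9.44 m
Total distance = 26.0 + 9.44 = 35.4 m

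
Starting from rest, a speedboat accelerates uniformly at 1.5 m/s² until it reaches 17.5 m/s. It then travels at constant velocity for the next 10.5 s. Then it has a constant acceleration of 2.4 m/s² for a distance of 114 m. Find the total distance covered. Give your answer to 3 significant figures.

Phase 1 (accelerating): v₀ = 0 m/s, a = 1.5 m/s².
v = v₀ + at → t = (17.5 − 0) / 1.5 = 11.7 s
v² = v₀² + 2aΔx → Δx = (17.5² − 0²)/(2·1.5) = 102 m

Phase 2 (constant speed): v₀ = 17.5 m/s, a = 0 m/s².
v = v₀ + at = 17.5 + (0)(10.5) = 17.5 m/s
Δx = v₀t + ½at² = 17.5·10.5 + 0.5·0·10.5² = 184 m

Phase 3 (accelerating): v₀ = 17.5 m/s, a = 2.4 m/s².
v² = v₀² + 2aΔx = 17.5² + 2·2.4·114 = 853 → v = 29.2 m/s
t = (v − v₀)/a = (29.2 − 17.5)/2.4 = 4.88 s
Total distance = 102 + 184 + 114 = 400 m

400 m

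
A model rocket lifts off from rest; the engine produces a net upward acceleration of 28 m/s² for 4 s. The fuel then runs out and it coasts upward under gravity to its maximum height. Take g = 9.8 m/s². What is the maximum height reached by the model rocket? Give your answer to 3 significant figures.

Phase 1 (powered ascent): v₀ = 0 m/s, a = 28 m/s².
v = v₀ + at = 0 + (28)(4) = 112 m/s
Δx = v₀t + ½at² = 0·4 + 0.5·28·4² = 224 m

Phase 2 (coasting upward): v₀ = 112 m/s, a = -9.8 m/s².
v = v₀ + at → t = (0 − 112) / -9.8 = 11.4 s
v² = v₀² + 2aΔx → Δx = (0² − 112²)/(2·-9.8) = 640 m
Maximum height = 224 + 640 = 864 m

864 m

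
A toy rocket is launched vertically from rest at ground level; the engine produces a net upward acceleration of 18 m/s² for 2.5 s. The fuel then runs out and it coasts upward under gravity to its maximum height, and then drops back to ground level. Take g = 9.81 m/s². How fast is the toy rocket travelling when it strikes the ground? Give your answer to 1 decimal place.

55.9 m/s

Phase 1 (powered ascent): v₀ = 0 m/s, a = 18 m/s².
v = v₀ + at = 0 + (18)(2.5) = 45.0 m/s
Δx = v₀t + ½at² = 0·2.5 + 0.5·18·2.5² = 56.2 m

Phase 2 (coasting upward): v₀ = 45.0 m/s, a = -9.81 m/s².
v = v₀ + at → t = (0 − 45.0) / -9.81 = 4.59 s
v² = v₀² + 2aΔx → Δx = (0² − 45.0²)/(2·-9.81) = 103 m

Phase 3 (free fall): v₀ = 0 m/s, a = -9.81 m/s².
Falls 159 m from rest: t = √(2·159/9.81) = 5.70 s; v = g·t = 55.9 m/s.
Impact speed = 55.9 m/s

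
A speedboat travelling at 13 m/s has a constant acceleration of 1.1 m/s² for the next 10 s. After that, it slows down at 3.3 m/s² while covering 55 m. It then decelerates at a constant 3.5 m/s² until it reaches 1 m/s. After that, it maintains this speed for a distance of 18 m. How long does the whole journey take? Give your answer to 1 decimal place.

34.7 s

Phase 1 (accelerating): v₀ = 13.0 m/s, a = 1.1 m/s².
v = v₀ + at = 13.0 + (1.1)(10) = 24.0 m/s
Δx = v₀t + ½at² = 13.0·10 + 0.5·1.1·10² = 185 m

Phase 2 (decelerating): v₀ = 24.0 m/s, a = -3.3 m/s².
v² = v₀² + 2aΔx = 24.0² + 2·-3.3·55 = 213 → v = 14.6 m/s
t = (v − v₀)/a = (14.6 − 24.0)/-3.3 = 2.85 s

Phase 3 (decelerating): v₀ = 14.6 m/s, a = -3.5 m/s².
v = v₀ + at → t = (1 − 14.6) / -3.5 = 3.88 s
v² = v₀² + 2aΔx → Δx = (1² − 14.6²)/(2·-3.5) = 30.3 m

Phase 4 (constant speed): v₀ = 1.00 m/s, a = 0 m/s².
Constant speed: t = d/v = 18/1.00 = 18.0 s
Total time = 10.0 + 2.85 + 3.88 + 18.0 = 34.7 s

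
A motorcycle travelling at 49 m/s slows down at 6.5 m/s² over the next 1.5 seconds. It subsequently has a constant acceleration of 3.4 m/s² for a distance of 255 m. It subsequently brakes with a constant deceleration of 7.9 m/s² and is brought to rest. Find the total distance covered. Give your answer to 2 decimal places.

528.44 m

Phase 1 (decelerating): v₀ = 49.0 m/s, a = -6.5 m/s².
v = v₀ + at = 49.0 + (-6.5)(1.5) = 39.2 m/s
Δx = v₀t + ½at² = 49.0·1.5 + 0.5·-6.5·1.5² = 66.2 m

Phase 2 (accelerating): v₀ = 39.2 m/s, a = 3.4 m/s².
v² = v₀² + 2aΔx = 39.2² + 2·3.4·255 = 3270 → v = 57.2 m/s
t = (v − v₀)/a = (57.2 − 39.2)/3.4 = 5.29 s

Phase 3 (decelerating): v₀ = 57.2 m/s, a = -7.9 m/s².
v = v₀ + at → t = (0 − 57.2) / -7.9 = 7.24 s
v² = v₀² + 2aΔx → Δx = (0² − 57.2²)/(2·-7.9) = 207 m
Total distance = 66.2 + 255 + 207 = 528 m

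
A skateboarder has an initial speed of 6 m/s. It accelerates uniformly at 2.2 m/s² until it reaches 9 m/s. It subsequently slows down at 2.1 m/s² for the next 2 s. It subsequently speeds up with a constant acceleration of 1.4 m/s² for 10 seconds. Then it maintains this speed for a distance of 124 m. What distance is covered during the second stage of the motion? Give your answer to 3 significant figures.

Phase 1 (accelerating): v₀ = 6.00 m/s, a = 2.2 m/s².
v = v₀ + at → t = (9 − 6.00) / 2.2 = 1.36 s
v² = v₀² + 2aΔx → Δx = (9² − 6.00²)/(2·2.2) = 10.2 m

Phase 2 (decelerating): v₀ = 9.00 m/s, a = -2.1 m/s².
v = v₀ + at = 9.00 + (-2.1)(2) = 4.80 m/s
Δx = v₀t + ½at² = 9.00·2 + 0.5·-2.1·2² = 13.8 m
Distance in phase 2 = 13.8 m

13.8 m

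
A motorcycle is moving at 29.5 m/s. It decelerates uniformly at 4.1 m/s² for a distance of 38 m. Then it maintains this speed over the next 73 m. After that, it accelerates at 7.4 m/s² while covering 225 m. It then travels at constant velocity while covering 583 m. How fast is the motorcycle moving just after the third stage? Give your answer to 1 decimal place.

62.4 m/s

Phase 1 (decelerating): v₀ = 29.5 m/s, a = -4.1 m/s².
v² = v₀² + 2aΔx = 29.5² + 2·-4.1·38 = 559 → v = 23.6 m/s
t = (v − v₀)/a = (23.6 − 29.5)/-4.1 = 1.43 s

Phase 2 (constant speed): v₀ = 23.6 m/s, a = 0 m/s².
Constant speed: t = d/v = 73/23.6 = 3.09 s

Phase 3 (accelerating): v₀ = 23.6 m/s, a = 7.4 m/s².
v² = v₀² + 2aΔx = 23.6² + 2·7.4·225 = 3890 → v = 62.4 m/s
t = (v − v₀)/a = (62.4 − 23.6)/7.4 = 5.23 s
Speed at end of phase 3 = 62.4 m/s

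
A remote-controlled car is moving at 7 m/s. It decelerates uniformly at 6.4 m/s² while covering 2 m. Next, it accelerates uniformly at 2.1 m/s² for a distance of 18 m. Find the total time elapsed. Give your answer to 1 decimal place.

Phase 1 (decelerating): v₀ = 7.00 m/s, a = -6.4 m/s².
v² = v₀² + 2aΔx = 7.00² + 2·-6.4·2 = 23.4 → v = 4.84 m/s
t = (v − v₀)/a = (4.84 − 7.00)/-6.4 = 0.338 s

Phase 2 (accelerating): v₀ = 4.84 m/s, a = 2.1 m/s².
v² = v₀² + 2aΔx = 4.84² + 2·2.1·18 = 99.0 → v = 9.95 m/s
t = (v − v₀)/a = (9.95 − 4.84)/2.1 = 2.43 s
Total time = 0.338 + 2.43 = 2.77 s

2.8 s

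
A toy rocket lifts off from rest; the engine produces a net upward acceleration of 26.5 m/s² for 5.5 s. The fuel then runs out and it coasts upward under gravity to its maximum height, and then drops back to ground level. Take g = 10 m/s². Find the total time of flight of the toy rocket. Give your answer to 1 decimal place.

37.2 s

Phase 1 (powered ascent): v₀ = 0 m/s, a = 26.5 m/s².
v = v₀ + at = 0 + (26.5)(5.5) = 146 m/s
Δx = v₀t + ½at² = 0·5.5 + 0.5·26.5·5.5² = 401 m

Phase 2 (coasting upward): v₀ = 146 m/s, a = -10 m/s².
v = v₀ + at → t = (0 − 146) / -10 = 14.6 s
v² = v₀² + 2aΔx → Δx = (0² − 146²)/(2·-10) = 1060 m

Phase 3 (free fall): v₀ = 0 m/s, a = -10 m/s².
Falls 1460 m from rest: t = √(2·1460/10) = 17.1 s; v = g·t = 171 m/s.
Total time = 5.50 + 14.6 + 17.1 = 37.2 s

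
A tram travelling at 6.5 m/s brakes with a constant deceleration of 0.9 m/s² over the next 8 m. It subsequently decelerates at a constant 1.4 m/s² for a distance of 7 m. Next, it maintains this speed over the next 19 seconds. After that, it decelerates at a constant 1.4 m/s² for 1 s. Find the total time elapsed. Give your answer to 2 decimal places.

Phase 1 (decelerating): v₀ = 6.50 m/s, a = -0.9 m/s².
v² = v₀² + 2aΔx = 6.50² + 2·-0.9·8 = 27.9 → v = 5.28 m/s
t = (v − v₀)/a = (5.28 − 6.50)/-0.9 = 1.36 s

Phase 2 (decelerating): v₀ = 5.28 m/s, a = -1.4 m/s².
v² = v₀² + 2aΔx = 5.28² + 2·-1.4·7 = 8.25 → v = 2.87 m/s
t = (v − v₀)/a = (2.87 − 5.28)/-1.4 = 1.72 s

Phase 3 (constant speed): v₀ = 2.87 m/s, a = 0 m/s².
v = v₀ + at = 2.87 + (0)(19) = 2.87 m/s
Δx = v₀t + ½at² = 2.87·19 + 0.5·0·19² = 54.6 m

Phase 4 (decelerating): v₀ = 2.87 m/s, a = -1.4 m/s².
v = v₀ + at = 2.87 + (-1.4)(1) = 1.47 m/s
Δx = v₀t + ½at² = 2.87·1 + 0.5·-1.4·1² = 2.17 m
Total time = 1.36 + 1.72 + 19.0 + 1.00 = 23.1 s

23.08 s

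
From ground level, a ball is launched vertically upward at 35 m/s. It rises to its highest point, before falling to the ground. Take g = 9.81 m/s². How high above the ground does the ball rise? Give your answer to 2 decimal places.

62.44 m

Phase 1 (rising): v₀ = 35.0 m/s, a = -9.81 m/s².
v = v₀ + at → t = (0 − 35.0) / -9.81 = 3.57 s
v² = v₀² + 2aΔx → Δx = (0² − 35.0²)/(2·-9.81) = 62.4 m
Maximum height = 62.4 m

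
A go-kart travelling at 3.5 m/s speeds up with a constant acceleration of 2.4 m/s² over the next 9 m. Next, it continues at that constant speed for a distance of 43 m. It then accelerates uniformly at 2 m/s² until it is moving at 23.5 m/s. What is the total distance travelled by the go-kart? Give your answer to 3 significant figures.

Phase 1 (accelerating): v₀ = 3.50 m/s, a = 2.4 m/s².
v² = v₀² + 2aΔx = 3.50² + 2·2.4·9 = 55.4 → v = 7.45 m/s
t = (v − v₀)/a = (7.45 − 3.50)/2.4 = 1.64 s

Phase 2 (constant speed): v₀ = 7.45 m/s, a = 0 m/s².
Constant speed: t = d/v = 43/7.45 = 5.77 s

Phase 3 (accelerating): v₀ = 7.45 m/s, a = 2 m/s².
v = v₀ + at → t = (23.5 − 7.45) / 2 = 8.03 s
v² = v₀² + 2aΔx → Δx = (23.5² − 7.45²)/(2·2) = 124 m
Total distance = 9.00 + 43.0 + 124 = 176 m

176 m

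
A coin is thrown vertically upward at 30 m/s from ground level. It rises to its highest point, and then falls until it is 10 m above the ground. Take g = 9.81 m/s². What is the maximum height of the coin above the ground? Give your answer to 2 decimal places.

45.87 m

Phase 1 (rising): v₀ = 30.0 m/s, a = -9.81 m/s².
v = v₀ + at → t = (0 − 30.0) / -9.81 = 3.06 s
v² = v₀² + 2aΔx → Δx = (0² − 30.0²)/(2·-9.81) = 45.9 m
Maximum height = 45.9 m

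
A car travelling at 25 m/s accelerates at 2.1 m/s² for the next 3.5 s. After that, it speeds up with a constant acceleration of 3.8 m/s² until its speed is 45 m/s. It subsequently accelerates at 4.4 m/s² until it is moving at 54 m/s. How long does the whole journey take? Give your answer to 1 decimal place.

8.9 s

Phase 1 (accelerating): v₀ = 25.0 m/s, a = 2.1 m/s².
v = v₀ + at = 25.0 + (2.1)(3.5) = 32.4 m/s
Δx = v₀t + ½at² = 25.0·3.5 + 0.5·2.1·3.5² = 100 m

Phase 2 (accelerating): v₀ = 32.4 m/s, a = 3.8 m/s².
v = v₀ + at → t = (45 − 32.4) / 3.8 = 3.33 s
v² = v₀² + 2aΔx → Δx = (45² − 32.4²)/(2·3.8) = 129 m

Phase 3 (accelerating): v₀ = 45.0 m/s, a = 4.4 m/s².
v = v₀ + at → t = (54 − 45.0) / 4.4 = 2.05 s
v² = v₀² + 2aΔx → Δx = (54² − 45.0²)/(2·4.4) = 101 m
Total time = 3.50 + 3.33 + 2.05 = 8.87 s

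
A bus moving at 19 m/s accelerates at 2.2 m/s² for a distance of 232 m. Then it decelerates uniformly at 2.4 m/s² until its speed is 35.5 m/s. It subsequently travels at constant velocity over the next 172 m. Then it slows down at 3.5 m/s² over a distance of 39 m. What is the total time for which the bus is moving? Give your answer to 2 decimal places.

14.97 s

Phase 1 (accelerating): v₀ = 19.0 m/s, a = 2.2 m/s².
v² = v₀² + 2aΔx = 19.0² + 2·2.2·232 = 1380 → v = 37.2 m/s
t = (v − v₀)/a = (37.2 − 19.0)/2.2 = 8.26 s

Phase 2 (decelerating): v₀ = 37.2 m/s, a = -2.4 m/s².
v = v₀ + at → t = (35.5 − 37.2) / -2.4 = 0.697 s
v² = v₀² + 2aΔx → Δx = (35.5² − 37.2²)/(2·-2.4) = 25.3 m

Phase 3 (constant speed): v₀ = 35.5 m/s, a = 0 m/s².
Constant speed: t = d/v = 172/35.5 = 4.85 s

Phase 4 (decelerating): v₀ = 35.5 m/s, a = -3.5 m/s².
v² = v₀² + 2aΔx = 35.5² + 2·-3.5·39 = 987 → v = 31.4 m/s
t = (v − v₀)/a = (31.4 − 35.5)/-3.5 = 1.17 s
Total time = 8.26 + 0.697 + 4.85 + 1.17 = 15.0 s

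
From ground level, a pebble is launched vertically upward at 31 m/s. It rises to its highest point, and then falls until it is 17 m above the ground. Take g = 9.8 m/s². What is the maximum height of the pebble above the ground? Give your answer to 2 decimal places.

Phase 1 (rising): v₀ = 31.0 m/s, a = -9.8 m/s².
v = v₀ + at → t = (0 − 31.0) / -9.8 = 3.16 s
v² = v₀² + 2aΔx → Δx = (0² − 31.0²)/(2·-9.8) = 49.0 m
Maximum height = 49.0 m

49.03 m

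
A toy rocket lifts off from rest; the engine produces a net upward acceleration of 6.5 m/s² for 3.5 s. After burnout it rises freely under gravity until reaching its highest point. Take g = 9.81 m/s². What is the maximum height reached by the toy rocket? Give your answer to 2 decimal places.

66.19 m

Phase 1 (powered ascent): v₀ = 0 m/s, a = 6.5 m/s².
v = v₀ + at = 0 + (6.5)(3.5) = 22.8 m/s
Δx = v₀t + ½at² = 0·3.5 + 0.5·6.5·3.5² = 39.8 m

Phase 2 (coasting upward): v₀ = 22.8 m/s, a = -9.81 m/s².
v = v₀ + at → t = (0 − 22.8) / -9.81 = 2.32 s
v² = v₀² + 2aΔx → Δx = (0² − 22.8²)/(2·-9.81) = 26.4 m
Maximum height = 39.8 + 26.4 = 66.2 m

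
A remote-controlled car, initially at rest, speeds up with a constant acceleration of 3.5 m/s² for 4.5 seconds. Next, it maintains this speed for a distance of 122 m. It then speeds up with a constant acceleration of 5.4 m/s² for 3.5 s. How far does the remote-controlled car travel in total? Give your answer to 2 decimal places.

Phase 1 (accelerating): v₀ = 0 m/s, a = 3.5 m/s².
v = v₀ + at = 0 + (3.5)(4.5) = 15.8 m/s
Δx = v₀t + ½at² = 0·4.5 + 0.5·3.5·4.5² = 35.4 m

Phase 2 (constant speed): v₀ = 15.8 m/s, a = 0 m/s².
Constant speed: t = d/v = 122/15.8 = 7.75 s

Phase 3 (accelerating): v₀ = 15.8 m/s, a = 5.4 m/s².
v = v₀ + at = 15.8 + (5.4)(3.5) = 34.7 m/s
Δx = v₀t + ½at² = 15.8·3.5 + 0.5·5.4·3.5² = 88.2 m
Total distance = 35.4 + 122 + 88.2 = 246 m

245.64 m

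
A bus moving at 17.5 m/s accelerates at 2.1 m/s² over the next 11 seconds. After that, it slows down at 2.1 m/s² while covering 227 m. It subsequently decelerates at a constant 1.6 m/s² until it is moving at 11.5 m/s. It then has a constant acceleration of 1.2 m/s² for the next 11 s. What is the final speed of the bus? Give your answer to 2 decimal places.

Phase 1 (accelerating): v₀ = 17.5 m/s, a = 2.1 m/s².
v = v₀ + at = 17.5 + (2.1)(11) = 40.6 m/s
Δx = v₀t + ½at² = 17.5·11 + 0.5·2.1·11² = 320 m

Phase 2 (decelerating): v₀ = 40.6 m/s, a = -2.1 m/s².
v² = v₀² + 2aΔx = 40.6² + 2·-2.1·227 = 695 → v = 26.4 m/s
t = (v − v₀)/a = (26.4 − 40.6)/-2.1 = 6.78 s

Phase 3 (decelerating): v₀ = 26.4 m/s, a = -1.6 m/s².
v = v₀ + at → t = (11.5 − 26.4) / -1.6 = 9.29 s
v² = v₀² + 2aΔx → Δx = (11.5² − 26.4²)/(2·-1.6) = 176 m

Phase 4 (accelerating): v₀ = 11.5 m/s, a = 1.2 m/s².
v = v₀ + at = 11.5 + (1.2)(11) = 24.7 m/s
Δx = v₀t + ½at² = 11.5·11 + 0.5·1.2·11² = 199 m
Final speed = 24.7 m/s

24.70 m/s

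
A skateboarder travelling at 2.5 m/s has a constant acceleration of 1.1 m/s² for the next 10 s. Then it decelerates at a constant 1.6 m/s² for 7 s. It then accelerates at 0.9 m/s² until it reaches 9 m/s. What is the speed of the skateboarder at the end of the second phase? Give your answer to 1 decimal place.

2.3 m/s

Phase 1 (accelerating): v₀ = 2.50 m/s, a = 1.1 m/s².
v = v₀ + at = 2.50 + (1.1)(10) = 13.5 m/s
Δx = v₀t + ½at² = 2.50·10 + 0.5·1.1·10² = 80.0 m

Phase 2 (decelerating): v₀ = 13.5 m/s, a = -1.6 m/s².
v = v₀ + at = 13.5 + (-1.6)(7) = 2.30 m/s
Δx = v₀t + ½at² = 13.5·7 + 0.5·-1.6·7² = 55.3 m
Speed at end of phase 2 = 2.30 m/s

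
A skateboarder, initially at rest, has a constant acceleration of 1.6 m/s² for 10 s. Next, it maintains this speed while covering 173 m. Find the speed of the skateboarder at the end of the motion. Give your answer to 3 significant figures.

Phase 1 (accelerating): v₀ = 0 m/s, a = 1.6 m/s².
v = v₀ + at = 0 + (1.6)(10) = 16.0 m/s
Δx = v₀t + ½at² = 0·10 + 0.5·1.6·10² = 80.0 m

Phase 2 (constant speed): v₀ = 16.0 m/s, a = 0 m/s².
Constant speed: t = d/v = 173/16.0 = 10.8 s
Final speed = 16.0 m/s

16.0 m/s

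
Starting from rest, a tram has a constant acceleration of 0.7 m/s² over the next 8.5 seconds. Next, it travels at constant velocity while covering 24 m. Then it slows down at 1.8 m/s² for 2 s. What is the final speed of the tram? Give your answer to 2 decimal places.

Phase 1 (accelerating): v₀ = 0 m/s, a = 0.7 m/s².
v = v₀ + at = 0 + (0.7)(8.5) = 5.95 m/s
Δx = v₀t + ½at² = 0·8.5 + 0.5·0.7·8.5² = 25.3 m

Phase 2 (constant speed): v₀ = 5.95 m/s, a = 0 m/s².
Constant speed: t = d/v = 24/5.95 = 4.03 s

Phase 3 (decelerating): v₀ = 5.95 m/s, a = -1.8 m/s².
v = v₀ + at = 5.95 + (-1.8)(2) = 2.35 m/s
Δx = v₀t + ½at² = 5.95·2 + 0.5·-1.8·2² = 8.30 m
Final speed = 2.35 m/s

2.35 m/s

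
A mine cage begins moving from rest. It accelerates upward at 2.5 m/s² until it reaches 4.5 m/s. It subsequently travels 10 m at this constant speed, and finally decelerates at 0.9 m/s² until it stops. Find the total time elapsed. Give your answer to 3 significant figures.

Phase 1 (accelerating): v₀ = 0 m/s, a = 2.5 m/s².
v = v₀ + at → t = (4.5 − 0) / 2.5 = 1.80 s
v² = v₀² + 2aΔx → Δx = (4.5² − 0²)/(2·2.5) = 4.05 m

Phase 2 (constant speed): v₀ = 4.50 m/s, a = 0 m/s².
Constant speed: t = d/v = 10/4.50 = 2.22 s

Phase 3 (decelerating): v₀ = 4.50 m/s, a = -0.9 m/s².
v = v₀ + at → t = (0 − 4.50) / -0.9 = 5.00 s
v² = v₀² + 2aΔx → Δx = (0² − 4.50²)/(2·-0.9) = 11.2 m
Total time = 1.80 + 2.22 + 5.00 = 9.02 s

9.02 s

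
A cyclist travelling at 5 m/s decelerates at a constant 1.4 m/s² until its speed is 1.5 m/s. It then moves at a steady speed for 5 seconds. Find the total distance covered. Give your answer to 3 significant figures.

Phase 1 (decelerating): v₀ = 5.00 m/s, a = -1.4 m/s².
v = v₀ + at → t = (1.5 − 5.00) / -1.4 = 2.50 s
v² = v₀² + 2aΔx → Δx = (1.5² − 5.00²)/(2·-1.4) = 8.12 m

Phase 2 (constant speed): v₀ = 1.50 m/s, a = 0 m/s².
v = v₀ + at = 1.50 + (0)(5) = 1.50 m/s
Δx = v₀t + ½at² = 1.50·5 + 0.5·0·5² = 7.50 m
Total distance = 8.12 + 7.50 = 15.6 m

15.6 m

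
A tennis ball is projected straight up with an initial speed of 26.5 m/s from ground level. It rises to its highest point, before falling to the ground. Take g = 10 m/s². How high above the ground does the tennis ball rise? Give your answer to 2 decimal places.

Phase 1 (rising): v₀ = 26.5 m/s, a = -10 m/s².
v = v₀ + at → t = (0 − 26.5) / -10 = 2.65 s
v² = v₀² + 2aΔx → Δx = (0² − 26.5²)/(2·-10) = 35.1 m
Maximum height = 35.1 m

35.11 m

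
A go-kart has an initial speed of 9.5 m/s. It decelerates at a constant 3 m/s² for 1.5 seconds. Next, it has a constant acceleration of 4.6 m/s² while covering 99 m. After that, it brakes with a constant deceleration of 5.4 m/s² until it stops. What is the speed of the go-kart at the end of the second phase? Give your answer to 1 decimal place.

30.6 m/s

Phase 1 (decelerating): v₀ = 9.50 m/s, a = -3 m/s².
v = v₀ + at = 9.50 + (-3)(1.5) = 5.00 m/s
Δx = v₀t + ½at² = 9.50·1.5 + 0.5·-3·1.5² = 10.9 m

Phase 2 (accelerating): v₀ = 5.00 m/s, a = 4.6 m/s².
v² = v₀² + 2aΔx = 5.00² + 2·4.6·99 = 936 → v = 30.6 m/s
t = (v − v₀)/a = (30.6 − 5.00)/4.6 = 5.56 s
Speed at end of phase 2 = 30.6 m/s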